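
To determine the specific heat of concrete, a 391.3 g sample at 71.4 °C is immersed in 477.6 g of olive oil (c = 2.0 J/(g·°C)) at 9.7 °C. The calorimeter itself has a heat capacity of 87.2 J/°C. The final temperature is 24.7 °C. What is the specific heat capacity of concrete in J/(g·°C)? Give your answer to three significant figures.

q_gained = (477.6 × 2.0 + 87.2) × (24.7 − 9.7) = 15640 J
q_lost = 391.3 × c × (71.4 − 24.7) = 18273.71 c
Set equal: c = 15640 / 18273.71 = 0.856 J/(g·°C)

c = 0.856 J/(g·°C)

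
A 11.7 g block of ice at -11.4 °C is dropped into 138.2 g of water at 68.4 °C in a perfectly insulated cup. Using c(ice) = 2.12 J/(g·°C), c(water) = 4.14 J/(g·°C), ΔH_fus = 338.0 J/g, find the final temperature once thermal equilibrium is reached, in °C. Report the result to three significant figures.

T_f = 56.2 °C

Heat to bring ice to 0 °C and melt it: q₁ = 11.7×2.12×11.4 + 11.7×338.0 = 4237.4 J
Heat the water can supply cooling to 0 °C: 138.2×4.14×68.4 = 39134.9 J > q₁, so all ice melts.
Energy balance: 138.2×4.14×(68.4 − T) = 4237.4 + 11.7×4.14×(T − 0)
572.148(68.4 − T) = 4237.4 + 48.438 T
39134.9 − 4237.4 = 620.586 T
T = 34897.5 / 620.586 = 56.23 °C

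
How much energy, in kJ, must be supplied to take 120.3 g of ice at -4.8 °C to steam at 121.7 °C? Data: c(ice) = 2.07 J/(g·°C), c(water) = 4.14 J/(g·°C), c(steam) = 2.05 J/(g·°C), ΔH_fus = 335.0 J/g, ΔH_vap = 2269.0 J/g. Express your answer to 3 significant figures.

q1 (heat ice -4.8→0.0 °C): 120.3 × 2.07 × 4.8 = 1195 J
q2 (melt at 0 °C): 120.3 × 335.0 = 40301 J
q3 (heat water 0.0→100.0 °C): 120.3 × 4.14 × 100.0 = 49804 J
q4 (vaporize at 100 °C): 120.3 × 2269.0 = 272961 J
q5 (heat steam 100.0→121.7 °C): 120.3 × 2.05 × 21.7 = 5352 J
Total: 1195 + 40301 + 49804 + 272961 + 5352 = 369613 J = 370 kJ

q = 370 kJ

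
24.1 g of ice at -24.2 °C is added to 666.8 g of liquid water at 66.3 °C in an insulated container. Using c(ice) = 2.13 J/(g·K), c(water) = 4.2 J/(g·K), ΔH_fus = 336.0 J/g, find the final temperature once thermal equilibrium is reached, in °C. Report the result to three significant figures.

Heat to bring ice to 0 °C and melt it: q₁ = 24.1×2.13×24.2 + 24.1×336.0 = 9339.9 J
Heat the water can supply cooling to 0 °C: 666.8×4.2×66.3 = 185677 J > q₁, so all ice melts.
Energy balance: 666.8×4.2×(66.3 − T) = 9339.9 + 24.1×4.2×(T − 0)
2800.56(66.3 − T) = 9339.9 + 101.22 T
185677 − 9339.9 = 2901.78 T
T = 176337.1 / 2901.78 = 60.77 °C

T_f = 60.8 °C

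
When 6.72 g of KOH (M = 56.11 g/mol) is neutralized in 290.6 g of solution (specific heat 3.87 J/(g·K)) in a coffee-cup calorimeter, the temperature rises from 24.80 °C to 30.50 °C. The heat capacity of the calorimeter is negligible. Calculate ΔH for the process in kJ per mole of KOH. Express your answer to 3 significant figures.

ΔH = -53.5 kJ/mol

|ΔT| = |30.50 − 24.80| = 5.70 °C
|q_surr| = (290.6 × 3.87) × 5.70 = 1124.622 × 5.70 = 6410 J
n(KOH) = 6.72 / 56.11 = 0.1198 mol
Temperature rose, so q_rxn = −|q_surr| = -6.410 kJ
ΔH = q_rxn / n = -53.51 kJ/mol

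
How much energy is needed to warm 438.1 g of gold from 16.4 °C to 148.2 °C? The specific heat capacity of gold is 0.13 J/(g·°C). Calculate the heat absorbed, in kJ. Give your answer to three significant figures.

q = 7.51 kJ

q = m c ΔT = 438.1 × 0.13 × (148.2 − 16.4)
q = 438.1 × 0.13 × 131.8 = 7506 J = 7.51 kJ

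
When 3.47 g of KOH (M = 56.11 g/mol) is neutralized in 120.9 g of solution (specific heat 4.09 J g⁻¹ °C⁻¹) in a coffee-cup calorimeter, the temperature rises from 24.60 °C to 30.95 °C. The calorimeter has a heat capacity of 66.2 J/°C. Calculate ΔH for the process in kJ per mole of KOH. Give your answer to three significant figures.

ΔH = -57.6 kJ/mol

|ΔT| = |30.95 − 24.60| = 6.35 °C
|q_surr| = (120.9 × 4.09 + 66.2) × 6.35 = 560.681 × 6.35 = 3560 J
n(KOH) = 3.47 / 56.11 = 0.06184 mol
Temperature rose, so q_rxn = −|q_surr| = -3.560 kJ
ΔH = q_rxn / n = -57.57 kJ/mol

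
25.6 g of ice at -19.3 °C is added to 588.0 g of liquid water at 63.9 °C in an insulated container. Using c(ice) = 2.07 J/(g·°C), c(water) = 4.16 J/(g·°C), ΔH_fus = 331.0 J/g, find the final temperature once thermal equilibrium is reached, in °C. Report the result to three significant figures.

Heat to bring ice to 0 °C and melt it: q₁ = 25.6×2.07×19.3 + 25.6×331.0 = 9496.3 J
Heat the water can supply cooling to 0 °C: 588.0×4.16×63.9 = 156305 J > q₁, so all ice melts.
Energy balance: 588.0×4.16×(63.9 − T) = 9496.3 + 25.6×4.16×(T − 0)
2446.08(63.9 − T) = 9496.3 + 106.496 T
156305 − 9496.3 = 2552.576 T
T = 146808.7 / 2552.576 = 57.51 °C

T_f = 57.5 °C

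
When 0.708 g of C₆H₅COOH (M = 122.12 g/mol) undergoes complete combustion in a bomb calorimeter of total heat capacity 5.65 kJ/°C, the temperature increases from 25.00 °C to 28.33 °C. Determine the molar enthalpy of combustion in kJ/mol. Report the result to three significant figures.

ΔT = 28.33 − 25.00 = 3.33 °C
q_cal = C_cal × ΔT = 5.65 × 3.33 = 18.8145 kJ
n = 0.708 / 122.12 = 0.0057976 mol
q_rxn = −q_cal = -18.8145 kJ
ΔH = -18.8145 / 0.0057976 = -3245 kJ/mol

ΔH = -3250 kJ/mol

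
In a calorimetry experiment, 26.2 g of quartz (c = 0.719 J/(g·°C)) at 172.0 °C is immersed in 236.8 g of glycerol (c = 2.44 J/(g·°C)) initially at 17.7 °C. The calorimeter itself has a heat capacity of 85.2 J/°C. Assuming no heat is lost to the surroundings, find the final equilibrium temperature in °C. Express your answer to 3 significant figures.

T_f = 22.0 °C

Heat lost by quartz = heat gained by glycerol + calorimeter.
(26.2)(0.719)(172.0 − T) = [(236.8)(2.44) + 85.2](T − 17.7)
18.8378 (172.0 − T) = 662.992 (T − 17.7)
3240.1 − 18.8378 T = 662.992 T − 11735
14975.1 = 681.8298 T
T = 21.96 °C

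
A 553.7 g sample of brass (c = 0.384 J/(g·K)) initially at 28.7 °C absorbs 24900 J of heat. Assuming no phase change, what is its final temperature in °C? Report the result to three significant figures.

T_f = 146 °C

ΔT = q / (m c) = 24900 / (553.7 × 0.384) = 117.1 °C
T_f = 28.7 + 117.1 = 145.8 °C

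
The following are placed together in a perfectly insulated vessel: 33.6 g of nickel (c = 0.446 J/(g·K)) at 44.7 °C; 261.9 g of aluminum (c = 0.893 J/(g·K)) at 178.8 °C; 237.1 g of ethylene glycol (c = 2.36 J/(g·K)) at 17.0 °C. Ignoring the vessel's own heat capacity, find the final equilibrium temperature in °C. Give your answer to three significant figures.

T_f = 64.3 °C

Σ mᵢcᵢ(T − Tᵢ) = 0  ⇒  T = Σ mᵢcᵢTᵢ / Σ mᵢcᵢ
Σ mᵢcᵢ = 33.6×0.446 + 261.9×0.893 + 237.1×2.36 = 808.4183
Σ mᵢcᵢTᵢ = 14.9856×44.7 + 233.8767×178.8 + 559.556×17.0 = 51999
T = 51999 / 808.4183 = 64.32 °C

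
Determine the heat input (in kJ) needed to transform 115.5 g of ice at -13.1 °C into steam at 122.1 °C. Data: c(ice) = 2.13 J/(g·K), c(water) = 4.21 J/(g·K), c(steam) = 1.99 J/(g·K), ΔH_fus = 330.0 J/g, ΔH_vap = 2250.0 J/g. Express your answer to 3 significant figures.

q = 355 kJ

q1 (heat ice -13.1→0.0 °C): 115.5 × 2.13 × 13.1 = 3223 J
q2 (melt at 0 °C): 115.5 × 330.0 = 38115 J
q3 (heat water 0.0→100.0 °C): 115.5 × 4.21 × 100.0 = 48626 J
q4 (vaporize at 100 °C): 115.5 × 2250.0 = 259875 J
q5 (heat steam 100.0→122.1 °C): 115.5 × 1.99 × 22.1 = 5080 J
Total: 3223 + 38115 + 48626 + 259875 + 5080 = 354919 J = 355 kJ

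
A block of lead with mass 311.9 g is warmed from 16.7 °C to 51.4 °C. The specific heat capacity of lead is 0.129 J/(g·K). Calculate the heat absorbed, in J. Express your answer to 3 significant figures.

q = 1400 J

q = m c ΔT = 311.9 × 0.129 × (51.4 − 16.7)
q = 311.9 × 0.129 × 34.7 = 1396 J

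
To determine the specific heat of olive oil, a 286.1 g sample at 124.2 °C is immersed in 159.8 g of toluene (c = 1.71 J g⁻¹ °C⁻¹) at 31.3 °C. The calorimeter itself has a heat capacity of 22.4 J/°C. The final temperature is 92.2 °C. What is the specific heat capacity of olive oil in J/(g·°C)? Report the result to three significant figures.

c = 1.97 J/(g·°C)

q_gained = (159.8 × 1.71 + 22.4) × (92.2 − 31.3) = 18010 J
q_lost = 286.1 × c × (124.2 − 92.2) = 9155.2 c
Set equal: c = 18010 / 9155.2 = 1.97 J/(g·°C)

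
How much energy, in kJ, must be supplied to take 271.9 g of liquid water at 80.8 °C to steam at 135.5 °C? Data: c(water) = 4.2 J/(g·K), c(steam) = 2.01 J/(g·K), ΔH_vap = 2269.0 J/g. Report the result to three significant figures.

q = 658 kJ

q1 (heat water 80.8→100.0 °C): 271.9 × 4.2 × 19.2 = 21926 J
q2 (vaporize at 100 °C): 271.9 × 2269.0 = 616941 J
q3 (heat steam 100.0→135.5 °C): 271.9 × 2.01 × 35.5 = 19401 J
Total: 21926 + 616941 + 19401 = 658268 J = 658 kJ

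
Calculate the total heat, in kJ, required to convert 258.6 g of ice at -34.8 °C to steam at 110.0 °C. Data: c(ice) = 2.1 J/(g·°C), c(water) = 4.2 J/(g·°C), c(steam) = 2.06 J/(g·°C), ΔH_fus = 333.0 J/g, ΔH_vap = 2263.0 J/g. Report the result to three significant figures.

q = 804 kJ

q1 (heat ice -34.8→0.0 °C): 258.6 × 2.1 × 34.8 = 18898 J
q2 (melt at 0 °C): 258.6 × 333.0 = 86114 J
q3 (heat water 0.0→100.0 °C): 258.6 × 4.2 × 100.0 = 108612 J
q4 (vaporize at 100 °C): 258.6 × 2263.0 = 585212 J
q5 (heat steam 100.0→110.0 °C): 258.6 × 2.06 × 10.0 = 5327 J
Total: 18898 + 86114 + 108612 + 585212 + 5327 = 804163 J = 804 kJ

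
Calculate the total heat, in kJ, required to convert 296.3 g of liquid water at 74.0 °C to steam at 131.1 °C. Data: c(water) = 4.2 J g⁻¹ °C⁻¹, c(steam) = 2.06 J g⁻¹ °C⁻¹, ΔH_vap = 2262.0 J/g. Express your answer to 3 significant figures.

q1 (heat water 74.0→100.0 °C): 296.3 × 4.2 × 26.0 = 32356 J
q2 (vaporize at 100 °C): 296.3 × 2262.0 = 670231 J
q3 (heat steam 100.0→131.1 °C): 296.3 × 2.06 × 31.1 = 18983 J
Total: 32356 + 670231 + 18983 = 721570 J = 722 kJ

q = 722 kJ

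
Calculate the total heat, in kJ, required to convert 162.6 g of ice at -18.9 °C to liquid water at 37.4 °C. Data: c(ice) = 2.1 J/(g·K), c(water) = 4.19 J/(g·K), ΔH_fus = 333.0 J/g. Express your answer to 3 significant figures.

q = 86.1 kJ

q1 (heat ice -18.9→0.0 °C): 162.6 × 2.1 × 18.9 = 6454 J
q2 (melt at 0 °C): 162.6 × 333.0 = 54146 J
q3 (heat water 0.0→37.4 °C): 162.6 × 4.19 × 37.4 = 25480 J
Total: 6454 + 54146 + 25480 = 86080 J = 86.1 kJ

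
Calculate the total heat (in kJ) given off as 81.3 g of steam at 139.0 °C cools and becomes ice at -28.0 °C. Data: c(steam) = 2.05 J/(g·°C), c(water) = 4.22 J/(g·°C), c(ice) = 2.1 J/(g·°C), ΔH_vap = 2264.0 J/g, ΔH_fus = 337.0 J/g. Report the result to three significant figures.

q = 257 kJ

q1 (cool steam 139.0→100 °C): 81.3 × 2.05 × 39.0 = 6500 J
q2 (condense at 100 °C): 81.3 × 2264.0 = 184063 J
q3 (cool water 100→0 °C): 81.3 × 4.22 × 100.0 = 34309 J
q4 (freeze at 0 °C): 81.3 × 337.0 = 27398 J
q5 (cool ice 0→-28.0 °C): 81.3 × 2.1 × 28.0 = 4780 J
Total: 6500 + 184063 + 34309 + 27398 + 4780 = 257050 J = 257 kJ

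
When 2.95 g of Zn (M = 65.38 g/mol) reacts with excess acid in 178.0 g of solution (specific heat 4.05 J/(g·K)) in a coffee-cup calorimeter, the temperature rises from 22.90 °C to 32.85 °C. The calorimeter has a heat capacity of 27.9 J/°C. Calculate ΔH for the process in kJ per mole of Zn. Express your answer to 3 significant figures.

ΔH = -165 kJ/mol

|ΔT| = |32.85 − 22.90| = 9.95 °C
|q_surr| = (178.0 × 4.05 + 27.9) × 9.95 = 748.8 × 9.95 = 7451 J
n(Zn) = 2.95 / 65.38 = 0.04512 mol
Temperature rose, so q_rxn = −|q_surr| = -7.451 kJ
ΔH = q_rxn / n = -165.1 kJ/mol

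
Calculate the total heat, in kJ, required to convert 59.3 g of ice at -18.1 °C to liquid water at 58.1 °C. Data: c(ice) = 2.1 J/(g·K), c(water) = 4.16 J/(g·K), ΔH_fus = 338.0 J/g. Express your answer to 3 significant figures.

q = 36.6 kJ

q1 (heat ice -18.1→0.0 °C): 59.3 × 2.1 × 18.1 = 2254 J
q2 (melt at 0 °C): 59.3 × 338.0 = 20043 J
q3 (heat water 0.0→58.1 °C): 59.3 × 4.16 × 58.1 = 14333 J
Total: 2254 + 20043 + 14333 = 36630 J = 36.6 kJ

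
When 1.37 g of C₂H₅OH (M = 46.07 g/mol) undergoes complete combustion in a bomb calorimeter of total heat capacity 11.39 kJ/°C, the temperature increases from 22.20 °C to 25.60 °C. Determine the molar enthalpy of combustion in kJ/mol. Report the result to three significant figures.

ΔH = -1300 kJ/mol

ΔT = 25.60 − 22.20 = 3.40 °C
q_cal = C_cal × ΔT = 11.39 × 3.40 = 38.726 kJ
n = 1.37 / 46.07 = 0.02974 mol
q_rxn = −q_cal = -38.726 kJ
ΔH = -38.726 / 0.02974 = -1302 kJ/mol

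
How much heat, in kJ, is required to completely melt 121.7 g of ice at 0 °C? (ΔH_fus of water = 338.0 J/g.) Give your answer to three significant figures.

q = 41.1 kJ

q = m × ΔH_fus = 121.7 × 338.0 = 41130 J = 41.1 kJ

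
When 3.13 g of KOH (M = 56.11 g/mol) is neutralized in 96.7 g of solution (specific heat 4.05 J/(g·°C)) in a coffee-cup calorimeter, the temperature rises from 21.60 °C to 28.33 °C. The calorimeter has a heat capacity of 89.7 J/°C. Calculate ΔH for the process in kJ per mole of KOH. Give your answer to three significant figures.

ΔH = -58.1 kJ/mol

|ΔT| = |28.33 − 21.60| = 6.73 °C
|q_surr| = (96.7 × 4.05 + 89.7) × 6.73 = 481.335 × 6.73 = 3239 J
n(KOH) = 3.13 / 56.11 = 0.05578 mol
Temperature rose, so q_rxn = −|q_surr| = -3.239 kJ
ΔH = q_rxn / n = -58.07 kJ/mol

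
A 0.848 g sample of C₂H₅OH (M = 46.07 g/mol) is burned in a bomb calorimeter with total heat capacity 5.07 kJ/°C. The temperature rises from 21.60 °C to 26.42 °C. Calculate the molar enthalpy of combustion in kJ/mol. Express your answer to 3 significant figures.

ΔT = 26.42 − 21.60 = 4.82 °C
q_cal = C_cal × ΔT = 5.07 × 4.82 = 24.4374 kJ
n = 0.848 / 46.07 = 0.01841 mol
q_rxn = −q_cal = -24.4374 kJ
ΔH = -24.4374 / 0.01841 = -1327 kJ/mol

ΔH = -1330 kJ/mol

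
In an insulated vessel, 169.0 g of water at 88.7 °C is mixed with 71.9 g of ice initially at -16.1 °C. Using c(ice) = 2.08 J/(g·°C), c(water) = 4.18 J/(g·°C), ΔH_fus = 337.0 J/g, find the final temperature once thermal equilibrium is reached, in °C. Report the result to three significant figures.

T_f = 35.8 °C

Heat to bring ice to 0 °C and melt it: q₁ = 71.9×2.08×16.1 + 71.9×337.0 = 26638 J
Heat the water can supply cooling to 0 °C: 169.0×4.18×88.7 = 62659.5 J > q₁, so all ice melts.
Energy balance: 169.0×4.18×(88.7 − T) = 26638 + 71.9×4.18×(T − 0)
706.42(88.7 − T) = 26638 + 300.542 T
62659.5 − 26638 = 1006.962 T
T = 36021.5 / 1006.962 = 35.77 °C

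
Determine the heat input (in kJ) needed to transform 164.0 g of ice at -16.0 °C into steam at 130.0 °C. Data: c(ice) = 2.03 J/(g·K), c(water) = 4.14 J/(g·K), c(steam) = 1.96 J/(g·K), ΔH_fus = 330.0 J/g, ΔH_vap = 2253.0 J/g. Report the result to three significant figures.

q = 506 kJ

q1 (heat ice -16.0→0.0 °C): 164.0 × 2.03 × 16.0 = 5327 J
q2 (melt at 0 °C): 164.0 × 330.0 = 54120 J
q3 (heat water 0.0→100.0 °C): 164.0 × 4.14 × 100.0 = 67896 J
q4 (vaporize at 100 °C): 164.0 × 2253.0 = 369492 J
q5 (heat steam 100.0→130.0 °C): 164.0 × 1.96 × 30.0 = 9643 J
Total: 5327 + 54120 + 67896 + 369492 + 9643 = 506478 J = 506 kJ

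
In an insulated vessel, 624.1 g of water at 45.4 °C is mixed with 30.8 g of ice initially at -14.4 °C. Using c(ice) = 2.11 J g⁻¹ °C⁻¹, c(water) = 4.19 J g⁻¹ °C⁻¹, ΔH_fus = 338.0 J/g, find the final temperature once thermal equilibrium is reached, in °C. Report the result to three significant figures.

Heat to bring ice to 0 °C and melt it: q₁ = 30.8×2.11×14.4 + 30.8×338.0 = 11346 J
Heat the water can supply cooling to 0 °C: 624.1×4.19×45.4 = 118720 J > q₁, so all ice melts.
Energy balance: 624.1×4.19×(45.4 − T) = 11346 + 30.8×4.19×(T − 0)
2614.979(45.4 − T) = 11346 + 129.052 T
118720 − 11346 = 2744.031 T
T = 107374 / 2744.031 = 39.13 °C

T_f = 39.1 °C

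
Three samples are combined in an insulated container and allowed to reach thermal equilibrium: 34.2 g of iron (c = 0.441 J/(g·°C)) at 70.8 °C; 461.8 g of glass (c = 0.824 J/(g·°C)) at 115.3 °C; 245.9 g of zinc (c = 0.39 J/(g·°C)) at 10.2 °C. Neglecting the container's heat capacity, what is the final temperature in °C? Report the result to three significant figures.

Σ mᵢcᵢ(T − Tᵢ) = 0  ⇒  T = Σ mᵢcᵢTᵢ / Σ mᵢcᵢ
Σ mᵢcᵢ = 34.2×0.441 + 461.8×0.824 + 245.9×0.39 = 491.5064
Σ mᵢcᵢTᵢ = 15.0822×70.8 + 380.5232×115.3 + 95.901×10.2 = 45920
T = 45920 / 491.5064 = 93.43 °C

T_f = 93.4 °C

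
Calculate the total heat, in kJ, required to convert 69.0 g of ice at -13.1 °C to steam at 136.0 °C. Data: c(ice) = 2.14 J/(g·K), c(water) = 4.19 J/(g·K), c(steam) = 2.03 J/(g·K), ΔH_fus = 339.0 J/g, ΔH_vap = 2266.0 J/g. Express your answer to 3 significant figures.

q1 (heat ice -13.1→0.0 °C): 69.0 × 2.14 × 13.1 = 1934 J
q2 (melt at 0 °C): 69.0 × 339.0 = 23391 J
q3 (heat water 0.0→100.0 °C): 69.0 × 4.19 × 100.0 = 28911 J
q4 (vaporize at 100 °C): 69.0 × 2266.0 = 156354 J
q5 (heat steam 100.0→136.0 °C): 69.0 × 2.03 × 36.0 = 5043 J
Total: 1934 + 23391 + 28911 + 156354 + 5043 = 215633 J = 216 kJ

q = 216 kJ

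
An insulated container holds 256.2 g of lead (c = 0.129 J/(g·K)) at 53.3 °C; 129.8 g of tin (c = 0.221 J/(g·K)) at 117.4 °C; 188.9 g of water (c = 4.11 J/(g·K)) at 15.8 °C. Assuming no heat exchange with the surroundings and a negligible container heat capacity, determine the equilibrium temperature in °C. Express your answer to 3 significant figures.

Σ mᵢcᵢ(T − Tᵢ) = 0  ⇒  T = Σ mᵢcᵢTᵢ / Σ mᵢcᵢ
Σ mᵢcᵢ = 256.2×0.129 + 129.8×0.221 + 188.9×4.11 = 838.1146
Σ mᵢcᵢTᵢ = 33.0498×53.3 + 28.6858×117.4 + 776.379×15.8 = 17396
T = 17396 / 838.1146 = 20.76 °C

T_f = 20.8 °C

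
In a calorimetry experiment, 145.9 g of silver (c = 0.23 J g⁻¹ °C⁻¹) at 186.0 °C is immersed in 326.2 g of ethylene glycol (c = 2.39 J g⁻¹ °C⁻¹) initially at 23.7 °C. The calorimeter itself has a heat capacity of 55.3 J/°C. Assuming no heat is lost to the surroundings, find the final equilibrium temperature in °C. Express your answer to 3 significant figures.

T_f = 30.0 °C

Heat lost by silver = heat gained by ethylene glycol + calorimeter.
(145.9)(0.23)(186.0 − T) = [(326.2)(2.39) + 55.3](T − 23.7)
33.557 (186.0 − T) = 834.918 (T − 23.7)
6241.6 − 33.557 T = 834.918 T − 19788
26029.6 = 868.475 T
T = 29.97 °C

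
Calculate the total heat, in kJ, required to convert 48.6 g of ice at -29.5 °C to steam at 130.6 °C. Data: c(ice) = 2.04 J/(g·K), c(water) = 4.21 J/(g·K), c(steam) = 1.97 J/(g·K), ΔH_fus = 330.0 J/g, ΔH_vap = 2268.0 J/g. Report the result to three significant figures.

q = 153 kJ

q1 (heat ice -29.5→0.0 °C): 48.6 × 2.04 × 29.5 = 2925 J
q2 (melt at 0 °C): 48.6 × 330.0 = 16038 J
q3 (heat water 0.0→100.0 °C): 48.6 × 4.21 × 100.0 = 20461 J
q4 (vaporize at 100 °C): 48.6 × 2268.0 = 110225 J
q5 (heat steam 100.0→130.6 °C): 48.6 × 1.97 × 30.6 = 2930 J
Total: 2925 + 16038 + 20461 + 110225 + 2930 = 152579 J = 153 kJ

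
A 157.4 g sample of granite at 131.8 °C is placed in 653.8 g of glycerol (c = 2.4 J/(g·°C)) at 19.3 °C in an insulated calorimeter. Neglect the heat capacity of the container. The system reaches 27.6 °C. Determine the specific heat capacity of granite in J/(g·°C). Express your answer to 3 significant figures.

q_gained = (653.8 × 2.4) × (27.6 − 19.3) = 13020 J
q_lost = 157.4 × c × (131.8 − 27.6) = 16401.08 c
Set equal: c = 13020 / 16401.08 = 0.794 J/(g·°C)

c = 0.794 J/(g·°C)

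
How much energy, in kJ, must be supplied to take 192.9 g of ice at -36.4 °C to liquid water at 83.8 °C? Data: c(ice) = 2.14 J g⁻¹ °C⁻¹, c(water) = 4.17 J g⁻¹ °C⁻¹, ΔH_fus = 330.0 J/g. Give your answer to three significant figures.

q = 146 kJ

q1 (heat ice -36.4→0.0 °C): 192.9 × 2.14 × 36.4 = 15026 J
q2 (melt at 0 °C): 192.9 × 330.0 = 63657 J
q3 (heat water 0.0→83.8 °C): 192.9 × 4.17 × 83.8 = 67408 J
Total: 15026 + 63657 + 67408 = 146091 J = 146 kJ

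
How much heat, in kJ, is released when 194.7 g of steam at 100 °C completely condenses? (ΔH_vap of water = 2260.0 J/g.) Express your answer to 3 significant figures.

q = m × ΔH_vap = 194.7 × 2260.0 = 440000 J = 440 kJ

q = 440 kJ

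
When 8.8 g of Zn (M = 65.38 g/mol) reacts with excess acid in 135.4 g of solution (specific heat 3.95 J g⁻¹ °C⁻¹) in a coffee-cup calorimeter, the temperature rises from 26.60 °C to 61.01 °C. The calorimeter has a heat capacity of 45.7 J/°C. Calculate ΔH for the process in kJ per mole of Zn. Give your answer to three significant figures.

ΔH = -148 kJ/mol

|ΔT| = |61.01 − 26.60| = 34.41 °C
|q_surr| = (135.4 × 3.95 + 45.7) × 34.41 = 580.53 × 34.41 = 19980 J
n(Zn) = 8.8 / 65.38 = 0.1346 mol
Temperature rose, so q_rxn = −|q_surr| = -19.98 kJ
ΔH = q_rxn / n = -148.4 kJ/mol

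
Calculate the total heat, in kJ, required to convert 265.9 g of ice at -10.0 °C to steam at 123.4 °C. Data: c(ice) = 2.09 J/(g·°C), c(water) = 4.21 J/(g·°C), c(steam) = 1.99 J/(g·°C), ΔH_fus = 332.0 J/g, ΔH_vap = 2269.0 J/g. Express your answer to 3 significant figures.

q = 821 kJ

q1 (heat ice -10.0→0.0 °C): 265.9 × 2.09 × 10.0 = 5557 J
q2 (melt at 0 °C): 265.9 × 332.0 = 88279 J
q3 (heat water 0.0→100.0 °C): 265.9 × 4.21 × 100.0 = 111944 J
q4 (vaporize at 100 °C): 265.9 × 2269.0 = 603327 J
q5 (heat steam 100.0→123.4 °C): 265.9 × 1.99 × 23.4 = 12382 J
Total: 5557 + 88279 + 111944 + 603327 + 12382 = 821489 J = 821 kJ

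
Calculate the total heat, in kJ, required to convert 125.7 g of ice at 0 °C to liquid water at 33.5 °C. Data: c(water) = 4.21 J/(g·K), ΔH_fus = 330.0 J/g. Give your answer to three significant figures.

q1 (melt at 0 °C): 125.7 × 330.0 = 41481 J
q2 (heat water 0.0→33.5 °C): 125.7 × 4.21 × 33.5 = 17728 J
Total: 41481 + 17728 = 59209 J = 59.2 kJ

q = 59.2 kJ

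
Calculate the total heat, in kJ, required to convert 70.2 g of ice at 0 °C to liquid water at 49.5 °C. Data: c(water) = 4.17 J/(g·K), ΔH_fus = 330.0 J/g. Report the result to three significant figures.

q1 (melt at 0 °C): 70.2 × 330.0 = 23166 J
q2 (heat water 0.0→49.5 °C): 70.2 × 4.17 × 49.5 = 14490 J
Total: 23166 + 14490 = 37656 J = 37.7 kJ

q = 37.7 kJ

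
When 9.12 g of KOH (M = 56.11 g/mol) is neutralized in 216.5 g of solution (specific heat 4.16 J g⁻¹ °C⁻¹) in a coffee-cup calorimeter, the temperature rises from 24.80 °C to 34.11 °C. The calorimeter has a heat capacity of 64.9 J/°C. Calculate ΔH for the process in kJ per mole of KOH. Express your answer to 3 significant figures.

|ΔT| = |34.11 − 24.80| = 9.31 °C
|q_surr| = (216.5 × 4.16 + 64.9) × 9.31 = 965.54 × 9.31 = 8989 J
n(KOH) = 9.12 / 56.11 = 0.1625 mol
Temperature rose, so q_rxn = −|q_surr| = -8.989 kJ
ΔH = q_rxn / n = -55.32 kJ/mol

ΔH = -55.3 kJ/mol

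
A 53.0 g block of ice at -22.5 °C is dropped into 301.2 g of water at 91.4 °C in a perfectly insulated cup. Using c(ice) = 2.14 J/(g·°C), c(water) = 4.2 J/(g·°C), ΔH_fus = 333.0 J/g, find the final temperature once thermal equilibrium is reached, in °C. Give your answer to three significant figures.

T_f = 64.1 °C

Heat to bring ice to 0 °C and melt it: q₁ = 53.0×2.14×22.5 + 53.0×333.0 = 20201 J
Heat the water can supply cooling to 0 °C: 301.2×4.2×91.4 = 115625 J > q₁, so all ice melts.
Energy balance: 301.2×4.2×(91.4 − T) = 20201 + 53.0×4.2×(T − 0)
1265.04(91.4 − T) = 20201 + 222.6 T
115625 − 20201 = 1487.64 T
T = 95424 / 1487.64 = 64.14 °C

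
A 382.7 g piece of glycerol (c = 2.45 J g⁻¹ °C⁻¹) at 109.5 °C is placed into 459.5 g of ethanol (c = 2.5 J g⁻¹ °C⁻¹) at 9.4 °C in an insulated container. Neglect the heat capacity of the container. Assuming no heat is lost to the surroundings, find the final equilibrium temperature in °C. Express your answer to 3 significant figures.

T_f = 54.4 °C

Heat lost by glycerol = heat gained by ethanol.
(382.7)(2.45)(109.5 − T) = (459.5)(2.5)(T − 9.4)
937.615 (109.5 − T) = 1148.75 (T − 9.4)
102670 − 937.615 T = 1148.75 T − 10798
113468 = 2086.365 T
T = 54.39 °C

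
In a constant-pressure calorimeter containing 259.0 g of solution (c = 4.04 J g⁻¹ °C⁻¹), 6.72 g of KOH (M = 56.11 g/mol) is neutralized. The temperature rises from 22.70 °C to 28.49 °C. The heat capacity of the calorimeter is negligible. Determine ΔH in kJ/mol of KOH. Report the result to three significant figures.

ΔH = -50.6 kJ/mol

|ΔT| = |28.49 − 22.70| = 5.79 °C
|q_surr| = (259.0 × 4.04) × 5.79 = 1046.36 × 5.79 = 6058 J
n(KOH) = 6.72 / 56.11 = 0.1198 mol
Temperature rose, so q_rxn = −|q_surr| = -6.058 kJ
ΔH = q_rxn / n = -50.57 kJ/mol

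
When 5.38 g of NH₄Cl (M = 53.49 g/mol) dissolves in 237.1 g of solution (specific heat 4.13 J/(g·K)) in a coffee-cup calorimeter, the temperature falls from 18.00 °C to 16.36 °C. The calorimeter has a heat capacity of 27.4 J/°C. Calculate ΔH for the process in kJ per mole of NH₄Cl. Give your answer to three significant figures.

ΔH = 16.4 kJ/mol

|ΔT| = |16.36 − 18.00| = 1.64 °C
|q_surr| = (237.1 × 4.13 + 27.4) × 1.64 = 1006.623 × 1.64 = 1651 J
n(NH₄Cl) = 5.38 / 53.49 = 0.1006 mol
Temperature fell, so q_rxn = +|q_surr| = 1.651 kJ
ΔH = q_rxn / n = 16.41 kJ/mol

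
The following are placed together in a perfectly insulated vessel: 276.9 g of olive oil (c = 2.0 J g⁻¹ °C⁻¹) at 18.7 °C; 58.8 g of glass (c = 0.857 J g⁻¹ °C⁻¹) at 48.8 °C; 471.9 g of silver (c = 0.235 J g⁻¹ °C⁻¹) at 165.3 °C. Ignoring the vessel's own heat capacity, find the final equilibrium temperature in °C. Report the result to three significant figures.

Σ mᵢcᵢ(T − Tᵢ) = 0  ⇒  T = Σ mᵢcᵢTᵢ / Σ mᵢcᵢ
Σ mᵢcᵢ = 276.9×2.0 + 58.8×0.857 + 471.9×0.235 = 715.0881
Σ mᵢcᵢTᵢ = 553.8×18.7 + 50.3916×48.8 + 110.8965×165.3 = 31146
T = 31146 / 715.0881 = 43.56 °C

T_f = 43.6 °C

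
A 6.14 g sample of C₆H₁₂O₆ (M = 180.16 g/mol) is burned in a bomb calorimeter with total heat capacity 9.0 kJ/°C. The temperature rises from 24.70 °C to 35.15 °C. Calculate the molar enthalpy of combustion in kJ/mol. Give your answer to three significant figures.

ΔT = 35.15 − 24.70 = 10.45 °C
q_cal = C_cal × ΔT = 9.0 × 10.45 = 94.05 kJ
n = 6.14 / 180.16 = 0.03408 mol
q_rxn = −q_cal = -94.05 kJ
ΔH = -94.05 / 0.03408 = -2760 kJ/mol

ΔH = -2760 kJ/mol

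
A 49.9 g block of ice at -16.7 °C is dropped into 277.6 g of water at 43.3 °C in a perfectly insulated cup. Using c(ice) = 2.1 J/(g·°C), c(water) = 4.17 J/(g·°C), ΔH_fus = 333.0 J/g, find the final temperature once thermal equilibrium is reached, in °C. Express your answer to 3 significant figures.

T_f = 23.3 °C

Heat to bring ice to 0 °C and melt it: q₁ = 49.9×2.1×16.7 + 49.9×333.0 = 18367 J
Heat the water can supply cooling to 0 °C: 277.6×4.17×43.3 = 50123.7 J > q₁, so all ice melts.
Energy balance: 277.6×4.17×(43.3 − T) = 18367 + 49.9×4.17×(T − 0)
1157.592(43.3 − T) = 18367 + 208.083 T
50123.7 − 18367 = 1365.675 T
T = 31756.7 / 1365.675 = 23.25 °C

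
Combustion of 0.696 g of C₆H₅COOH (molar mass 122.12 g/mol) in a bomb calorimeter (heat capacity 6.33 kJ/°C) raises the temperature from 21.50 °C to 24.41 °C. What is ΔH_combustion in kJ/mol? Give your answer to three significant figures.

ΔH = -3230 kJ/mol

ΔT = 24.41 − 21.50 = 2.91 °C
q_cal = C_cal × ΔT = 6.33 × 2.91 = 18.4203 kJ
n = 0.696 / 122.12 = 0.005699 mol
q_rxn = −q_cal = -18.4203 kJ
ΔH = -18.4203 / 0.005699 = -3232 kJ/mol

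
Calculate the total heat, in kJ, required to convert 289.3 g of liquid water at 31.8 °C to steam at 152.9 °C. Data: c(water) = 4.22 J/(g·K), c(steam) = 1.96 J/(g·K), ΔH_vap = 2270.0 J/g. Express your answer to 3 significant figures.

q1 (heat water 31.8→100.0 °C): 289.3 × 4.22 × 68.2 = 83262 J
q2 (vaporize at 100 °C): 289.3 × 2270.0 = 656711 J
q3 (heat steam 100.0→152.9 °C): 289.3 × 1.96 × 52.9 = 29996 J
Total: 83262 + 656711 + 29996 = 769969 J = 770 kJ

q = 770 kJ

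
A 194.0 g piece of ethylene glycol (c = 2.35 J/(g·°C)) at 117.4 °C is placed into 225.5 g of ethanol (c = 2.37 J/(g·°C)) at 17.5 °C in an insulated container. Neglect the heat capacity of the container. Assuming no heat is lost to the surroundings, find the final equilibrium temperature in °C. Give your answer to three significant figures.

T_f = 63.5 °C

Heat lost by ethylene glycol = heat gained by ethanol.
(194.0)(2.35)(117.4 − T) = (225.5)(2.37)(T − 17.5)
455.9 (117.4 − T) = 534.435 (T − 17.5)
53523 − 455.9 T = 534.435 T − 9352.6
62875.6 = 990.335 T
T = 63.49 °C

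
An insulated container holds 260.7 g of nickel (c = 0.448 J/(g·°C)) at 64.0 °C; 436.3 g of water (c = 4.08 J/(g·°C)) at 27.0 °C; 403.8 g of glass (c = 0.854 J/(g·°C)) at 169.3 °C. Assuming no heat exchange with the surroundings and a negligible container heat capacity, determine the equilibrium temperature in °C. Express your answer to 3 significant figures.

Σ mᵢcᵢ(T − Tᵢ) = 0  ⇒  T = Σ mᵢcᵢTᵢ / Σ mᵢcᵢ
Σ mᵢcᵢ = 260.7×0.448 + 436.3×4.08 + 403.8×0.854 = 2241.7428
Σ mᵢcᵢTᵢ = 116.7936×64.0 + 1780.104×27.0 + 344.8452×169.3 = 113920
T = 113920 / 2241.7428 = 50.82 °C

T_f = 50.8 °C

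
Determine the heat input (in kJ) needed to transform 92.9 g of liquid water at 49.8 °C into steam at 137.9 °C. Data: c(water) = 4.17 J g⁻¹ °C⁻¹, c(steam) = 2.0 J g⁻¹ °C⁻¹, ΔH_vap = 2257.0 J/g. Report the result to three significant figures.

q = 236 kJ

q1 (heat water 49.8→100.0 °C): 92.9 × 4.17 × 50.2 = 19447 J
q2 (vaporize at 100 °C): 92.9 × 2257.0 = 209675 J
q3 (heat steam 100.0→137.9 °C): 92.9 × 2.0 × 37.9 = 7042 J
Total: 19447 + 209675 + 7042 = 236164 J = 236 kJ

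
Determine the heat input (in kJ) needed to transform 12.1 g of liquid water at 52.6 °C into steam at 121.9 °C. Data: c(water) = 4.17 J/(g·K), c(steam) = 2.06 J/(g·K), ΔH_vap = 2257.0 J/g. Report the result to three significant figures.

q = 30.2 kJ

q1 (heat water 52.6→100.0 °C): 12.1 × 4.17 × 47.4 = 2392 J
q2 (vaporize at 100 °C): 12.1 × 2257.0 = 27310 J
q3 (heat steam 100.0→121.9 °C): 12.1 × 2.06 × 21.9 = 546 J
Total: 2392 + 27310 + 546 = 30248 J = 30.2 kJ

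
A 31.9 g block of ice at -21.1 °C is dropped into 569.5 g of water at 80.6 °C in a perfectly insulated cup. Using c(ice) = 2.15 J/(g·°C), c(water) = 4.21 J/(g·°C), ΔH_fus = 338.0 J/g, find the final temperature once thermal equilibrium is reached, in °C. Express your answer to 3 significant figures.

Heat to bring ice to 0 °C and melt it: q₁ = 31.9×2.15×21.1 + 31.9×338.0 = 12229 J
Heat the water can supply cooling to 0 °C: 569.5×4.21×80.6 = 193246 J > q₁, so all ice melts.
Energy balance: 569.5×4.21×(80.6 − T) = 12229 + 31.9×4.21×(T − 0)
2397.595(80.6 − T) = 12229 + 134.299 T
193246 − 12229 = 2531.894 T
T = 181017 / 2531.894 = 71.49 °C

T_f = 71.5 °C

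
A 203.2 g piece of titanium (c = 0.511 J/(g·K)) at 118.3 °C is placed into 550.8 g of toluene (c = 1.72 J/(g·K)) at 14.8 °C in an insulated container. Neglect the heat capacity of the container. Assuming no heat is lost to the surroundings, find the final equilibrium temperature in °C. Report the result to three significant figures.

T_f = 25.0 °C

Heat lost by titanium = heat gained by toluene.
(203.2)(0.511)(118.3 − T) = (550.8)(1.72)(T − 14.8)
103.8352 (118.3 − T) = 947.376 (T − 14.8)
12284 − 103.8352 T = 947.376 T − 14021
26305 = 1051.2112 T
T = 25.02 °C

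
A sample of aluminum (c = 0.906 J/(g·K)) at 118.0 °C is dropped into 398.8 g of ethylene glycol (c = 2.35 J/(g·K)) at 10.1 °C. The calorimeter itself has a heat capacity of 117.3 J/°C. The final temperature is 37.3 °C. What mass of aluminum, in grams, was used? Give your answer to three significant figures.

m = 392 g

q_gained = (398.8 × 2.35 + 117.3) × (37.3 − 10.1) = 28680 J
q_lost = m × 0.906 × (118.0 − 37.3) = 73.1142 m
m = 28680 / 73.1142 = 392 g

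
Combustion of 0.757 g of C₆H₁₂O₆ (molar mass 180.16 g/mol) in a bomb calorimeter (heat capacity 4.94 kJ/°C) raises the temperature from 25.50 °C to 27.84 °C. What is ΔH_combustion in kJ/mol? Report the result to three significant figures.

ΔT = 27.84 − 25.50 = 2.34 °C
q_cal = C_cal × ΔT = 4.94 × 2.34 = 11.5596 kJ
n = 0.757 / 180.16 = 0.004202 mol
q_rxn = −q_cal = -11.5596 kJ
ΔH = -11.5596 / 0.004202 = -2751 kJ/mol

ΔH = -2750 kJ/mol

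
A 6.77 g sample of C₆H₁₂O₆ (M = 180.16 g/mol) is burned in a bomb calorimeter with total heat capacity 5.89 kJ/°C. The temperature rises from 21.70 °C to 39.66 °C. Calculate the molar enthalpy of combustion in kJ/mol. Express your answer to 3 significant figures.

ΔH = -2820 kJ/mol

ΔT = 39.66 − 21.70 = 17.96 °C
q_cal = C_cal × ΔT = 5.89 × 17.96 = 105.7844 kJ
n = 6.77 / 180.16 = 0.037578 mol
q_rxn = −q_cal = -105.7844 kJ
ΔH = -105.7844 / 0.037578 = -2815 kJ/mol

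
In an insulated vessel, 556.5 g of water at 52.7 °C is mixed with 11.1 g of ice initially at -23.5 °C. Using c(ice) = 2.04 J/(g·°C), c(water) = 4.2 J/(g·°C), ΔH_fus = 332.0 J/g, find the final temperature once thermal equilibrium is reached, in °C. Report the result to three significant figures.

T_f = 49.9 °C

Heat to bring ice to 0 °C and melt it: q₁ = 11.1×2.04×23.5 + 11.1×332.0 = 4217.3 J
Heat the water can supply cooling to 0 °C: 556.5×4.2×52.7 = 123176 J > q₁, so all ice melts.
Energy balance: 556.5×4.2×(52.7 − T) = 4217.3 + 11.1×4.2×(T − 0)
2337.3(52.7 − T) = 4217.3 + 46.62 T
123176 − 4217.3 = 2383.92 T
T = 118958.7 / 2383.92 = 49.90 °C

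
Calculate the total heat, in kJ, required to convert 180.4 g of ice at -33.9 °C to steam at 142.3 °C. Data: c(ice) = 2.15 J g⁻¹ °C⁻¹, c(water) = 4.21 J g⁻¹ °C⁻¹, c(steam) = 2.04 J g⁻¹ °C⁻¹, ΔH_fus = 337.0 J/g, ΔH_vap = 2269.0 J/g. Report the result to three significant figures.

q1 (heat ice -33.9→0.0 °C): 180.4 × 2.15 × 33.9 = 13148 J
q2 (melt at 0 °C): 180.4 × 337.0 = 60795 J
q3 (heat water 0.0→100.0 °C): 180.4 × 4.21 × 100.0 = 75948 J
q4 (vaporize at 100 °C): 180.4 × 2269.0 = 409328 J
q5 (heat steam 100.0→142.3 °C): 180.4 × 2.04 × 42.3 = 15567 J
Total: 13148 + 60795 + 75948 + 409328 + 15567 = 574786 J = 575 kJ

q = 575 kJ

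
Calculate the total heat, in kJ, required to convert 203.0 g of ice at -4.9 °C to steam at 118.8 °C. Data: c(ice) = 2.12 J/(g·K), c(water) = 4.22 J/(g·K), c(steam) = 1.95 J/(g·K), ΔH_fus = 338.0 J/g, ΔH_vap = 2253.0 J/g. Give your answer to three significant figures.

q1 (heat ice -4.9→0.0 °C): 203.0 × 2.12 × 4.9 = 2109 J
q2 (melt at 0 °C): 203.0 × 338.0 = 68614 J
q3 (heat water 0.0→100.0 °C): 203.0 × 4.22 × 100.0 = 85666 J
q4 (vaporize at 100 °C): 203.0 × 2253.0 = 457359 J
q5 (heat steam 100.0→118.8 °C): 203.0 × 1.95 × 18.8 = 7442 J
Total: 2109 + 68614 + 85666 + 457359 + 7442 = 621190 J = 621 kJ

q = 621 kJ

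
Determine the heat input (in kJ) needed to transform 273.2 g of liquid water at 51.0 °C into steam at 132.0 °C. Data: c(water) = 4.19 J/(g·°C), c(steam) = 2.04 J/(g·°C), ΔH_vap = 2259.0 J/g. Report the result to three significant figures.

q = 691 kJ

q1 (heat water 51.0→100.0 °C): 273.2 × 4.19 × 49.0 = 56091 J
q2 (vaporize at 100 °C): 273.2 × 2259.0 = 617159 J
q3 (heat steam 100.0→132.0 °C): 273.2 × 2.04 × 32.0 = 17834 J
Total: 56091 + 617159 + 17834 = 691084 J = 691 kJ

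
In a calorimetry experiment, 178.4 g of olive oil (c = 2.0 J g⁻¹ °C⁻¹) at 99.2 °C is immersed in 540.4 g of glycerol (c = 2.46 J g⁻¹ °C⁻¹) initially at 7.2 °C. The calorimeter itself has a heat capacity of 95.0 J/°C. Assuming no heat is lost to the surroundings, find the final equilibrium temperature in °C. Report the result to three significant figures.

Heat lost by olive oil = heat gained by glycerol + calorimeter.
(178.4)(2.0)(99.2 − T) = [(540.4)(2.46) + 95.0](T − 7.2)
356.8 (99.2 − T) = 1424.384 (T − 7.2)
35395 − 356.8 T = 1424.384 T − 10256
45651 = 1781.184 T
T = 25.63 °C

T_f = 25.6 °C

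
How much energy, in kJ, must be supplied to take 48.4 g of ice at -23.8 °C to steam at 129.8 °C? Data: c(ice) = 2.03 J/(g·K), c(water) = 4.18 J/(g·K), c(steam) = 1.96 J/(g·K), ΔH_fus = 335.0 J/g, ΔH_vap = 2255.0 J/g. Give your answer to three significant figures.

q1 (heat ice -23.8→0.0 °C): 48.4 × 2.03 × 23.8 = 2338 J
q2 (melt at 0 °C): 48.4 × 335.0 = 16214 J
q3 (heat water 0.0→100.0 °C): 48.4 × 4.18 × 100.0 = 20231 J
q4 (vaporize at 100 °C): 48.4 × 2255.0 = 109142 J
q5 (heat steam 100.0→129.8 °C): 48.4 × 1.96 × 29.8 = 2827 J
Total: 2338 + 16214 + 20231 + 109142 + 2827 = 150752 J = 151 kJ

q = 151 kJ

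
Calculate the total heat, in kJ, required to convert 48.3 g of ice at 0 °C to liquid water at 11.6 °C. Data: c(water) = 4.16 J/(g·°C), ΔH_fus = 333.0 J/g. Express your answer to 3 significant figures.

q1 (melt at 0 °C): 48.3 × 333.0 = 16084 J
q2 (heat water 0.0→11.6 °C): 48.3 × 4.16 × 11.6 = 2331 J
Total: 16084 + 2331 = 18415 J = 18.4 kJ

q = 18.4 kJ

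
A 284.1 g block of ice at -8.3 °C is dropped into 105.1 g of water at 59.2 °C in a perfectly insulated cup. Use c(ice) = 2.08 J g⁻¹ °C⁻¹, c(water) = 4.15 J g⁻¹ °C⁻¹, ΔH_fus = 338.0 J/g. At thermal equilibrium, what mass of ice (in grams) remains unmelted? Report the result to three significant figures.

m_ice remaining = 222 g

Heat to warm all ice to 0 °C: 284.1×2.08×8.3 = 4904.7 J
Heat released by water cooling to 0 °C: 105.1×4.15×59.2 = 25821 J
25821 J < 4904.7 + 284.1×338.0 = 100930.5 J, so not all ice melts; final T = 0 °C.
Heat left for melting: 25821 − 4904.7 = 20916.3 J
Mass melted = 20916.3 / 338.0 = 61.88 g
Ice remaining = 284.1 − 61.88 = 222.22 g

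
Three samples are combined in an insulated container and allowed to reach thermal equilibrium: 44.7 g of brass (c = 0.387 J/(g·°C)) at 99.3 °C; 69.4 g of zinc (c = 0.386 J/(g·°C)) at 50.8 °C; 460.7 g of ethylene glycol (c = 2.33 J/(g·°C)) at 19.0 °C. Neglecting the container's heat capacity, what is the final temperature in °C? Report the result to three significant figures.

Σ mᵢcᵢ(T − Tᵢ) = 0  ⇒  T = Σ mᵢcᵢTᵢ / Σ mᵢcᵢ
Σ mᵢcᵢ = 44.7×0.387 + 69.4×0.386 + 460.7×2.33 = 1117.5183
Σ mᵢcᵢTᵢ = 17.2989×99.3 + 26.7884×50.8 + 1073.431×19.0 = 23474
T = 23474 / 1117.5183 = 21.01 °C

T_f = 21.0 °C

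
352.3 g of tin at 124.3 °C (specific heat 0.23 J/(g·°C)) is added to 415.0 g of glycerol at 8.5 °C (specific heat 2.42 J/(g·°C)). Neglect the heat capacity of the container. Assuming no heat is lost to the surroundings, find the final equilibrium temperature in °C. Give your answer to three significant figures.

Heat lost by tin = heat gained by glycerol.
(352.3)(0.23)(124.3 − T) = (415.0)(2.42)(T − 8.5)
81.029 (124.3 − T) = 1004.3 (T − 8.5)
10072 − 81.029 T = 1004.3 T − 8536.6
18608.6 = 1085.329 T
T = 17.146 °C

T_f = 17.1 °C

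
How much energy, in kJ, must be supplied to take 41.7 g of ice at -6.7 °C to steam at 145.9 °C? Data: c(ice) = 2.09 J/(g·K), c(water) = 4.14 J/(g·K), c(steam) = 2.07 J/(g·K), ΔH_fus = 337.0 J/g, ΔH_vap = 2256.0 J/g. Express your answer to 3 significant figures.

q = 130 kJ

q1 (heat ice -6.7→0.0 °C): 41.7 × 2.09 × 6.7 = 584 J
q2 (melt at 0 °C): 41.7 × 337.0 = 14053 J
q3 (heat water 0.0→100.0 °C): 41.7 × 4.14 × 100.0 = 17264 J
q4 (vaporize at 100 °C): 41.7 × 2256.0 = 94075 J
q5 (heat steam 100.0→145.9 °C): 41.7 × 2.07 × 45.9 = 3962 J
Total: 584 + 14053 + 17264 + 94075 + 3962 = 129938 J = 130 kJ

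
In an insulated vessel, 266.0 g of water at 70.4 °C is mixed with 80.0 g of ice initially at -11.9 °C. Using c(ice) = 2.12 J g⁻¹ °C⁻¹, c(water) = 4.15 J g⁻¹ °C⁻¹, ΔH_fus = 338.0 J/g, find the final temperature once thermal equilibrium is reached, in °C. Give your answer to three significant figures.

Heat to bring ice to 0 °C and melt it: q₁ = 80.0×2.12×11.9 + 80.0×338.0 = 29058 J
Heat the water can supply cooling to 0 °C: 266.0×4.15×70.4 = 77714.6 J > q₁, so all ice melts.
Energy balance: 266.0×4.15×(70.4 − T) = 29058 + 80.0×4.15×(T − 0)
1103.9(70.4 − T) = 29058 + 332 T
77714.6 − 29058 = 1435.9 T
T = 48656.6 / 1435.9 = 33.89 °C

T_f = 33.9 °C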